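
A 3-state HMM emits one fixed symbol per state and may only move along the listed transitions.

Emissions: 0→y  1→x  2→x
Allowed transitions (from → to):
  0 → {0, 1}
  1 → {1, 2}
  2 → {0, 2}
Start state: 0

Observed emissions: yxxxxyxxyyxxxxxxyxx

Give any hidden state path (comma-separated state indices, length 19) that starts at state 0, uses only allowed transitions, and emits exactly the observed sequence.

  0: obs=y cand={0} pick 0 [start]
  1: obs=x cand={1,2} pick 1 [0->1 ok]
  2: obs=x cand={1,2} pick 1 [1->1 ok]
  3: obs=x cand={1,2} pick 1 [1->1 ok]
  4: obs=x cand={1,2} pick 2 [1->2 ok]
  5: obs=y cand={0} pick 0 [2->0 ok]
  6: obs=x cand={1,2} pick 1 [0->1 ok]
  7: obs=x cand={1,2} pick 2 [1->2 ok]
  8: obs=y cand={0} pick 0 [2->0 ok]
  9: obs=y cand={0} pick 0 [0->0 ok]
  10: obs=x cand={1,2} pick 1 [0->1 ok]
  11: obs=x cand={1,2} pick 2 [1->2 ok]
  12: obs=x cand={1,2} pick 2 [2->2 ok]
  13: obs=x cand={1,2} pick 2 [2->2 ok]
  14: obs=x cand={1,2} pick 2 [2->2 ok]
  15: obs=x cand={1,2} pick 2 [2->2 ok]
  16: obs=y cand={0} pick 0 [2->0 ok]
  17: obs=x cand={1,2} pick 1 [0->1 ok]
  18: obs=x cand={1,2} pick 1 [1->1 ok]

0,1,1,1,2,0,1,2,0,0,1,2,2,2,2,2,0,1,1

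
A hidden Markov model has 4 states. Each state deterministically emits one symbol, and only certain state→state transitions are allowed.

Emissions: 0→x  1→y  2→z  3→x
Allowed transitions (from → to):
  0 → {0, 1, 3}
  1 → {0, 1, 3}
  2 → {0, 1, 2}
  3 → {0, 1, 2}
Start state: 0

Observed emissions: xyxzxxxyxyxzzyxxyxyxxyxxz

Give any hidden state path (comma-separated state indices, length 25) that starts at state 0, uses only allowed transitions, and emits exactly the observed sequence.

  t0 'x' -> {0,3}, take 0 (start)
  t1 'y' -> {1}, take 1 (0->1 ok)
  t2 'x' -> {0,3}, take 3 (1->3 ok)
  t3 'z' -> {2}, take 2 (3->2 ok)
  t4 'x' -> {0,3}, take 0 (2->0 ok)
  t5 'x' -> {0,3}, take 0 (0->0 ok)
  t6 'x' -> {0,3}, take 3 (0->3 ok)
  t7 'y' -> {1}, take 1 (3->1 ok)
  t8 'x' -> {0,3}, take 3 (1->3 ok)
  t9 'y' -> {1}, take 1 (3->1 ok)
  t10 'x' -> {0,3}, take 3 (1->3 ok)
  t11 'z' -> {2}, take 2 (3->2 ok)
  t12 'z' -> {2}, take 2 (2->2 ok)
  t13 'y' -> {1}, take 1 (2->1 ok)
  t14 'x' -> {0,3}, take 0 (1->0 ok)
  t15 'x' -> {0,3}, take 0 (0->0 ok)
  t16 'y' -> {1}, take 1 (0->1 ok)
  t17 'x' -> {0,3}, take 0 (1->0 ok)
  t18 'y' -> {1}, take 1 (0->1 ok)
  t19 'x' -> {0,3}, take 3 (1->3 ok)
  t20 'x' -> {0,3}, take 0 (3->0 ok)
  t21 'y' -> {1}, take 1 (0->1 ok)
  t22 'x' -> {0,3}, take 0 (1->0 ok)
  t23 'x' -> {0,3}, take 3 (0->3 ok)
  t24 'z' -> {2}, take 2 (3->2 ok)

0,1,3,2,0,0,3,1,3,1,3,2,2,1,0,0,1,0,1,3,0,1,0,3,2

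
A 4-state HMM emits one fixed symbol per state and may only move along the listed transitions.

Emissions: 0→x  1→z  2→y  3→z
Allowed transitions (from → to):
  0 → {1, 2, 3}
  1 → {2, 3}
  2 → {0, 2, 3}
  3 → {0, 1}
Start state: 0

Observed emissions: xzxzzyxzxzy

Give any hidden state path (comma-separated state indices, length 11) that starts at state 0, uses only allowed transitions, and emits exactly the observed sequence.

0,3,0,3,1,2,0,3,0,1,2

  pos 0: x in {0}, choose 0; start
  pos 1: z in {1,3}, choose 3; 0->3 ok
  pos 2: x in {0}, choose 0; 3->0 ok
  pos 3: z in {1,3}, choose 3; 0->3 ok
  pos 4: z in {1,3}, choose 1; 3->1 ok
  pos 5: y in {2}, choose 2; 1->2 ok
  pos 6: x in {0}, choose 0; 2->0 ok
  pos 7: z in {1,3}, choose 3; 0->3 ok
  pos 8: x in {0}, choose 0; 3->0 ok
  pos 9: z in {1,3}, choose 1; 0->1 ok
  pos 10: y in {2}, choose 2; 1->2 ok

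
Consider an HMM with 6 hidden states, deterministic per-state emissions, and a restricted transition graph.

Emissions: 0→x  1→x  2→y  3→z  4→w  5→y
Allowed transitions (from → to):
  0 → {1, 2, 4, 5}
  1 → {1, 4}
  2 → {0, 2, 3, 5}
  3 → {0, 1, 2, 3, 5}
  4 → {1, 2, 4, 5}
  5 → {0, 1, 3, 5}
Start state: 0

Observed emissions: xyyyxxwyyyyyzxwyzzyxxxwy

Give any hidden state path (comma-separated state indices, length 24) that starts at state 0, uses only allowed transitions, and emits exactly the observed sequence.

0,2,5,5,1,1,4,2,5,5,5,5,3,0,4,5,3,3,2,0,1,1,4,5

  [0] x  {0,1}  => 0  start
  [1] y  {2,5}  => 2  0->2 ok
  [2] y  {2,5}  => 5  2->5 ok
  [3] y  {2,5}  => 5  5->5 ok
  [4] x  {0,1}  => 1  5->1 ok
  [5] x  {0,1}  => 1  1->1 ok
  [6] w  {4}  => 4  1->4 ok
  [7] y  {2,5}  => 2  4->2 ok
  [8] y  {2,5}  => 5  2->5 ok
  [9] y  {2,5}  => 5  5->5 ok
  [10] y  {2,5}  => 5  5->5 ok
  [11] y  {2,5}  => 5  5->5 ok
  [12] z  {3}  => 3  5->3 ok
  [13] x  {0,1}  => 0  3->0 ok
  [14] w  {4}  => 4  0->4 ok
  [15] y  {2,5}  => 5  4->5 ok
  [16] z  {3}  => 3  5->3 ok
  [17] z  {3}  => 3  3->3 ok
  [18] y  {2,5}  => 2  3->2 ok
  [19] x  {0,1}  => 0  2->0 ok
  [20] x  {0,1}  => 1  0->1 ok
  [21] x  {0,1}  => 1  1->1 ok
  [22] w  {4}  => 4  1->4 ok
  [23] y  {2,5}  => 5  4->5 ok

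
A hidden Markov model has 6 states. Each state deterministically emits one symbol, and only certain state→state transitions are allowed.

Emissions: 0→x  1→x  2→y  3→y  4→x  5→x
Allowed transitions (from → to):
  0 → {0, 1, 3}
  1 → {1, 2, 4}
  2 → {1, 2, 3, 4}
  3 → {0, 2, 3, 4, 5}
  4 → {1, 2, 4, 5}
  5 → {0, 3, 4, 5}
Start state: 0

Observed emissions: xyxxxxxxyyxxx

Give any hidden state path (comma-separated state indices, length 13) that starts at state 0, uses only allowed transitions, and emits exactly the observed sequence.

0,3,4,1,1,1,4,5,3,2,1,1,1

  [0] x  {0,1,4,5}  => 0  start
  [1] y  {2,3}  => 3  0->3 ok
  [2] x  {0,1,4,5}  => 4  3->4 ok
  [3] x  {0,1,4,5}  => 1  4->1 ok
  [4] x  {0,1,4,5}  => 1  1->1 ok
  [5] x  {0,1,4,5}  => 1  1->1 ok
  [6] x  {0,1,4,5}  => 4  1->4 ok
  [7] x  {0,1,4,5}  => 5  4->5 ok
  [8] y  {2,3}  => 3  5->3 ok
  [9] y  {2,3}  => 2  3->2 ok
  [10] x  {0,1,4,5}  => 1  2->1 ok
  [11] x  {0,1,4,5}  => 1  1->1 ok
  [12] x  {0,1,4,5}  => 1  1->1 ok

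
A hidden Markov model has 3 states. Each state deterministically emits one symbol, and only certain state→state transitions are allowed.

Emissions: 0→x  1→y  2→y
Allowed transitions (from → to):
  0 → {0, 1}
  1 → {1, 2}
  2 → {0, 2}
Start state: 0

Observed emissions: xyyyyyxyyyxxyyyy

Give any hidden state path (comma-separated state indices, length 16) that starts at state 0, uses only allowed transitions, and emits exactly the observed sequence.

  [0] x  {0}  => 0  start
  [1] y  {1,2}  => 1  0->1 ok
  [2] y  {1,2}  => 1  1->1 ok
  [3] y  {1,2}  => 2  1->2 ok
  [4] y  {1,2}  => 2  2->2 ok
  [5] y  {1,2}  => 2  2->2 ok
  [6] x  {0}  => 0  2->0 ok
  [7] y  {1,2}  => 1  0->1 ok
  [8] y  {1,2}  => 1  1->1 ok
  [9] y  {1,2}  => 2  1->2 ok
  [10] x  {0}  => 0  2->0 ok
  [11] x  {0}  => 0  0->0 ok
  [12] y  {1,2}  => 1  0->1 ok
  [13] y  {1,2}  => 1  1->1 ok
  [14] y  {1,2}  => 1  1->1 ok
  [15] y  {1,2}  => 1  1->1 ok

0,1,1,2,2,2,0,1,1,2,0,0,1,1,1,1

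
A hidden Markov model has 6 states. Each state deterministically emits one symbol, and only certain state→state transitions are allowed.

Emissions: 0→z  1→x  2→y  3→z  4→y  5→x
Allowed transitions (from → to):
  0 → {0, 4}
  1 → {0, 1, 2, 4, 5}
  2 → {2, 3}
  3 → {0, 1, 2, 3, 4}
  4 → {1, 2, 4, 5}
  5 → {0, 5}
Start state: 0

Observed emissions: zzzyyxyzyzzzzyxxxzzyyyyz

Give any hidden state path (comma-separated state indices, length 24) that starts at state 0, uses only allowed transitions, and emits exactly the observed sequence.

0,0,0,4,4,1,2,3,2,3,0,0,0,4,1,1,5,0,0,4,2,2,2,3

  0: obs=z cand={0,3} pick 0 [start]
  1: obs=z cand={0,3} pick 0 [0->0 ok]
  2: obs=z cand={0,3} pick 0 [0->0 ok]
  3: obs=y cand={2,4} pick 4 [0->4 ok]
  4: obs=y cand={2,4} pick 4 [4->4 ok]
  5: obs=x cand={1,5} pick 1 [4->1 ok]
  6: obs=y cand={2,4} pick 2 [1->2 ok]
  7: obs=z cand={0,3} pick 3 [2->3 ok]
  8: obs=y cand={2,4} pick 2 [3->2 ok]
  9: obs=z cand={0,3} pick 3 [2->3 ok]
  10: obs=z cand={0,3} pick 0 [3->0 ok]
  11: obs=z cand={0,3} pick 0 [0->0 ok]
  12: obs=z cand={0,3} pick 0 [0->0 ok]
  13: obs=y cand={2,4} pick 4 [0->4 ok]
  14: obs=x cand={1,5} pick 1 [4->1 ok]
  15: obs=x cand={1,5} pick 1 [1->1 ok]
  16: obs=x cand={1,5} pick 5 [1->5 ok]
  17: obs=z cand={0,3} pick 0 [5->0 ok]
  18: obs=z cand={0,3} pick 0 [0->0 ok]
  19: obs=y cand={2,4} pick 4 [0->4 ok]
  20: obs=y cand={2,4} pick 2 [4->2 ok]
  21: obs=y cand={2,4} pick 2 [2->2 ok]
  22: obs=y cand={2,4} pick 2 [2->2 ok]
  23: obs=z cand={0,3} pick 3 [2->3 ok]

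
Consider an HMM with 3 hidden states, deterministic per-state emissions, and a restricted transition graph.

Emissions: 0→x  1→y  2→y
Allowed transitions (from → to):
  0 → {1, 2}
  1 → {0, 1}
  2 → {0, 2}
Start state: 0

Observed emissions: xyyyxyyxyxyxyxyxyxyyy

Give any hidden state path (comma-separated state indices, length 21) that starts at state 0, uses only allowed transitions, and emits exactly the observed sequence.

0,1,1,1,0,2,2,0,1,0,1,0,1,0,1,0,1,0,2,2,2

  t0 'x' -> {0}, take 0 (start)
  t1 'y' -> {1,2}, take 1 (0->1 ok)
  t2 'y' -> {1,2}, take 1 (1->1 ok)
  t3 'y' -> {1,2}, take 1 (1->1 ok)
  t4 'x' -> {0}, take 0 (1->0 ok)
  t5 'y' -> {1,2}, take 2 (0->2 ok)
  t6 'y' -> {1,2}, take 2 (2->2 ok)
  t7 'x' -> {0}, take 0 (2->0 ok)
  t8 'y' -> {1,2}, take 1 (0->1 ok)
  t9 'x' -> {0}, take 0 (1->0 ok)
  t10 'y' -> {1,2}, take 1 (0->1 ok)
  t11 'x' -> {0}, take 0 (1->0 ok)
  t12 'y' -> {1,2}, take 1 (0->1 ok)
  t13 'x' -> {0}, take 0 (1->0 ok)
  t14 'y' -> {1,2}, take 1 (0->1 ok)
  t15 'x' -> {0}, take 0 (1->0 ok)
  t16 'y' -> {1,2}, take 1 (0->1 ok)
  t17 'x' -> {0}, take 0 (1->0 ok)
  t18 'y' -> {1,2}, take 2 (0->2 ok)
  t19 'y' -> {1,2}, take 2 (2->2 ok)
  t20 'y' -> {1,2}, take 2 (2->2 ok)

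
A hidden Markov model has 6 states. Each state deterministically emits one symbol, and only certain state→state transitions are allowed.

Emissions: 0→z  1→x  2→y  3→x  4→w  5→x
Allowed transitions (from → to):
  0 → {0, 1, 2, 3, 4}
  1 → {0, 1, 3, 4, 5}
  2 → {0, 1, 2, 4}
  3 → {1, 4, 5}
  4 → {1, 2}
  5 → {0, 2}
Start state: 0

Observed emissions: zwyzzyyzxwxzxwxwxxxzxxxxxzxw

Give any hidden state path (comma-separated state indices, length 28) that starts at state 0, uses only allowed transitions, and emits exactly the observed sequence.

0,4,2,0,0,2,2,0,3,4,1,0,3,4,1,4,1,3,5,0,3,1,3,1,1,0,1,4

  pos 0: z in {0}, choose 0; start
  pos 1: w in {4}, choose 4; 0->4 ok
  pos 2: y in {2}, choose 2; 4->2 ok
  pos 3: z in {0}, choose 0; 2->0 ok
  pos 4: z in {0}, choose 0; 0->0 ok
  pos 5: y in {2}, choose 2; 0->2 ok
  pos 6: y in {2}, choose 2; 2->2 ok
  pos 7: z in {0}, choose 0; 2->0 ok
  pos 8: x in {1,3,5}, choose 3; 0->3 ok
  pos 9: w in {4}, choose 4; 3->4 ok
  pos 10: x in {1,3,5}, choose 1; 4->1 ok
  pos 11: z in {0}, choose 0; 1->0 ok
  pos 12: x in {1,3,5}, choose 3; 0->3 ok
  pos 13: w in {4}, choose 4; 3->4 ok
  pos 14: x in {1,3,5}, choose 1; 4->1 ok
  pos 15: w in {4}, choose 4; 1->4 ok
  pos 16: x in {1,3,5}, choose 1; 4->1 ok
  pos 17: x in {1,3,5}, choose 3; 1->3 ok
  pos 18: x in {1,3,5}, choose 5; 3->5 ok
  pos 19: z in {0}, choose 0; 5->0 ok
  pos 20: x in {1,3,5}, choose 3; 0->3 ok
  pos 21: x in {1,3,5}, choose 1; 3->1 ok
  pos 22: x in {1,3,5}, choose 3; 1->3 ok
  pos 23: x in {1,3,5}, choose 1; 3->1 ok
  pos 24: x in {1,3,5}, choose 1; 1->1 ok
  pos 25: z in {0}, choose 0; 1->0 ok
  pos 26: x in {1,3,5}, choose 1; 0->1 ok
  pos 27: w in {4}, choose 4; 1->4 ok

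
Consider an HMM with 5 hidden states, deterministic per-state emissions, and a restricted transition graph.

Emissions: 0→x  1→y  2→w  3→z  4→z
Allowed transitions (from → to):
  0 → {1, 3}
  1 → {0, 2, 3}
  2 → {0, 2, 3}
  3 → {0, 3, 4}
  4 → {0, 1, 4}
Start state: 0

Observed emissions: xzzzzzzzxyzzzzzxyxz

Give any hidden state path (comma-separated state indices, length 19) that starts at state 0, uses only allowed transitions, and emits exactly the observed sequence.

  pos 0: x in {0}, choose 0; start
  pos 1: z in {3,4}, choose 3; 0->3 ok
  pos 2: z in {3,4}, choose 3; 3->3 ok
  pos 3: z in {3,4}, choose 3; 3->3 ok
  pos 4: z in {3,4}, choose 3; 3->3 ok
  pos 5: z in {3,4}, choose 3; 3->3 ok
  pos 6: z in {3,4}, choose 3; 3->3 ok
  pos 7: z in {3,4}, choose 4; 3->4 ok
  pos 8: x in {0}, choose 0; 4->0 ok
  pos 9: y in {1}, choose 1; 0->1 ok
  pos 10: z in {3,4}, choose 3; 1->3 ok
  pos 11: z in {3,4}, choose 3; 3->3 ok
  pos 12: z in {3,4}, choose 4; 3->4 ok
  pos 13: z in {3,4}, choose 4; 4->4 ok
  pos 14: z in {3,4}, choose 4; 4->4 ok
  pos 15: x in {0}, choose 0; 4->0 ok
  pos 16: y in {1}, choose 1; 0->1 ok
  pos 17: x in {0}, choose 0; 1->0 ok
  pos 18: z in {3,4}, choose 3; 0->3 ok

0,3,3,3,3,3,3,4,0,1,3,3,4,4,4,0,1,0,3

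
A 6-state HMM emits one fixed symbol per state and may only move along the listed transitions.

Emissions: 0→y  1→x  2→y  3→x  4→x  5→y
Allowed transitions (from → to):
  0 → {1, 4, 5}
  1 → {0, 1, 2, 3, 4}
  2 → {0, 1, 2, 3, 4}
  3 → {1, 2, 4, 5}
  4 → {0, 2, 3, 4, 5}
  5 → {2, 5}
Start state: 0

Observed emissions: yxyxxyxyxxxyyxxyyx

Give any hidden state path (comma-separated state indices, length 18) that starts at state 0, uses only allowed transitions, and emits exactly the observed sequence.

0,1,0,1,3,2,4,0,1,1,3,5,2,4,3,5,2,3

  [0] y  {0,2,5}  => 0  start
  [1] x  {1,3,4}  => 1  0->1 ok
  [2] y  {0,2,5}  => 0  1->0 ok
  [3] x  {1,3,4}  => 1  0->1 ok
  [4] x  {1,3,4}  => 3  1->3 ok
  [5] y  {0,2,5}  => 2  3->2 ok
  [6] x  {1,3,4}  => 4  2->4 ok
  [7] y  {0,2,5}  => 0  4->0 ok
  [8] x  {1,3,4}  => 1  0->1 ok
  [9] x  {1,3,4}  => 1  1->1 ok
  [10] x  {1,3,4}  => 3  1->3 ok
  [11] y  {0,2,5}  => 5  3->5 ok
  [12] y  {0,2,5}  => 2  5->2 ok
  [13] x  {1,3,4}  => 4  2->4 ok
  [14] x  {1,3,4}  => 3  4->3 ok
  [15] y  {0,2,5}  => 5  3->5 ok
  [16] y  {0,2,5}  => 2  5->2 ok
  [17] x  {1,3,4}  => 3  2->3 ok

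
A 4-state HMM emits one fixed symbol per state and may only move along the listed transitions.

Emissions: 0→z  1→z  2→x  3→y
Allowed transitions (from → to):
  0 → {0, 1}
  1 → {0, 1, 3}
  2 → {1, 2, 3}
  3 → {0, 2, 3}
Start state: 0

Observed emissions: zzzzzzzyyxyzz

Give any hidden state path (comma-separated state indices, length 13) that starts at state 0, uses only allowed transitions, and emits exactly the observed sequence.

0,0,0,0,1,0,1,3,3,2,3,0,1

  pos 0: z in {0,1}, choose 0; start
  pos 1: z in {0,1}, choose 0; 0->0 ok
  pos 2: z in {0,1}, choose 0; 0->0 ok
  pos 3: z in {0,1}, choose 0; 0->0 ok
  pos 4: z in {0,1}, choose 1; 0->1 ok
  pos 5: z in {0,1}, choose 0; 1->0 ok
  pos 6: z in {0,1}, choose 1; 0->1 ok
  pos 7: y in {3}, choose 3; 1->3 ok
  pos 8: y in {3}, choose 3; 3->3 ok
  pos 9: x in {2}, choose 2; 3->2 ok
  pos 10: y in {3}, choose 3; 2->3 ok
  pos 11: z in {0,1}, choose 0; 3->0 ok
  pos 12: z in {0,1}, choose 1; 0->1 ok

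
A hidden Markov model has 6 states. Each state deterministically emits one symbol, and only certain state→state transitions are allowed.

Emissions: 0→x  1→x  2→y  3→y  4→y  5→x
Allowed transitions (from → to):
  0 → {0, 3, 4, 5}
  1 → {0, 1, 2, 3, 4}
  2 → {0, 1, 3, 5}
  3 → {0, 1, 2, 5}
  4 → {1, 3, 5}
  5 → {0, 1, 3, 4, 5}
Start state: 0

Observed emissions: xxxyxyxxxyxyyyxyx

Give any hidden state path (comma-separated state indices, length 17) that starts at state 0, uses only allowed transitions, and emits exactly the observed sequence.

  0: obs=x cand={0,1,5} pick 0 [start]
  1: obs=x cand={0,1,5} pick 0 [0->0 ok]
  2: obs=x cand={0,1,5} pick 5 [0->5 ok]
  3: obs=y cand={2,3,4} pick 4 [5->4 ok]
  4: obs=x cand={0,1,5} pick 5 [4->5 ok]
  5: obs=y cand={2,3,4} pick 4 [5->4 ok]
  6: obs=x cand={0,1,5} pick 1 [4->1 ok]
  7: obs=x cand={0,1,5} pick 0 [1->0 ok]
  8: obs=x cand={0,1,5} pick 5 [0->5 ok]
  9: obs=y cand={2,3,4} pick 4 [5->4 ok]
  10: obs=x cand={0,1,5} pick 5 [4->5 ok]
  11: obs=y cand={2,3,4} pick 3 [5->3 ok]
  12: obs=y cand={2,3,4} pick 2 [3->2 ok]
  13: obs=y cand={2,3,4} pick 3 [2->3 ok]
  14: obs=x cand={0,1,5} pick 5 [3->5 ok]
  15: obs=y cand={2,3,4} pick 4 [5->4 ok]
  16: obs=x cand={0,1,5} pick 5 [4->5 ok]

0,0,5,4,5,4,1,0,5,4,5,3,2,3,5,4,5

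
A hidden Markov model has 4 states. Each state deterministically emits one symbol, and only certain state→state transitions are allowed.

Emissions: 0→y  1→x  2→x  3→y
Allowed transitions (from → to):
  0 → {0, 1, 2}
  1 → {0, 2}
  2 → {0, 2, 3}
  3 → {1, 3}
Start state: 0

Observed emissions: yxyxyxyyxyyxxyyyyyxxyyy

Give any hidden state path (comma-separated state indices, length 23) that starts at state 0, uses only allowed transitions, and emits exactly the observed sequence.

0,2,0,1,0,2,3,3,1,0,0,1,2,3,3,3,3,3,1,2,3,3,3

  0: obs=y cand={0,3} pick 0 [start]
  1: obs=x cand={1,2} pick 2 [0->2 ok]
  2: obs=y cand={0,3} pick 0 [2->0 ok]
  3: obs=x cand={1,2} pick 1 [0->1 ok]
  4: obs=y cand={0,3} pick 0 [1->0 ok]
  5: obs=x cand={1,2} pick 2 [0->2 ok]
  6: obs=y cand={0,3} pick 3 [2->3 ok]
  7: obs=y cand={0,3} pick 3 [3->3 ok]
  8: obs=x cand={1,2} pick 1 [3->1 ok]
  9: obs=y cand={0,3} pick 0 [1->0 ok]
  10: obs=y cand={0,3} pick 0 [0->0 ok]
  11: obs=x cand={1,2} pick 1 [0->1 ok]
  12: obs=x cand={1,2} pick 2 [1->2 ok]
  13: obs=y cand={0,3} pick 3 [2->3 ok]
  14: obs=y cand={0,3} pick 3 [3->3 ok]
  15: obs=y cand={0,3} pick 3 [3->3 ok]
  16: obs=y cand={0,3} pick 3 [3->3 ok]
  17: obs=y cand={0,3} pick 3 [3->3 ok]
  18: obs=x cand={1,2} pick 1 [3->1 ok]
  19: obs=x cand={1,2} pick 2 [1->2 ok]
  20: obs=y cand={0,3} pick 3 [2->3 ok]
  21: obs=y cand={0,3} pick 3 [3->3 ok]
  22: obs=y cand={0,3} pick 3 [3->3 ok]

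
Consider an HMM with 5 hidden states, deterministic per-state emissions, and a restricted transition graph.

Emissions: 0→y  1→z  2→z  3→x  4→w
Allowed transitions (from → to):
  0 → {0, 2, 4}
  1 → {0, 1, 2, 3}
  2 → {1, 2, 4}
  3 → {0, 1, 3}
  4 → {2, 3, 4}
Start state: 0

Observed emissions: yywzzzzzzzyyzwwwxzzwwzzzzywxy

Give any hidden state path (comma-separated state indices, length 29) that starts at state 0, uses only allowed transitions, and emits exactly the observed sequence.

0,0,4,2,2,1,1,1,2,1,0,0,2,4,4,4,3,1,2,4,4,2,1,2,1,0,4,3,0

  0: obs=y cand={0} pick 0 [start]
  1: obs=y cand={0} pick 0 [0->0 ok]
  2: obs=w cand={4} pick 4 [0->4 ok]
  3: obs=z cand={1,2} pick 2 [4->2 ok]
  4: obs=z cand={1,2} pick 2 [2->2 ok]
  5: obs=z cand={1,2} pick 1 [2->1 ok]
  6: obs=z cand={1,2} pick 1 [1->1 ok]
  7: obs=z cand={1,2} pick 1 [1->1 ok]
  8: obs=z cand={1,2} pick 2 [1->2 ok]
  9: obs=z cand={1,2} pick 1 [2->1 ok]
  10: obs=y cand={0} pick 0 [1->0 ok]
  11: obs=y cand={0} pick 0 [0->0 ok]
  12: obs=z cand={1,2} pick 2 [0->2 ok]
  13: obs=w cand={4} pick 4 [2->4 ok]
  14: obs=w cand={4} pick 4 [4->4 ok]
  15: obs=w cand={4} pick 4 [4->4 ok]
  16: obs=x cand={3} pick 3 [4->3 ok]
  17: obs=z cand={1,2} pick 1 [3->1 ok]
  18: obs=z cand={1,2} pick 2 [1->2 ok]
  19: obs=w cand={4} pick 4 [2->4 ok]
  20: obs=w cand={4} pick 4 [4->4 ok]
  21: obs=z cand={1,2} pick 2 [4->2 ok]
  22: obs=z cand={1,2} pick 1 [2->1 ok]
  23: obs=z cand={1,2} pick 2 [1->2 ok]
  24: obs=z cand={1,2} pick 1 [2->1 ok]
  25: obs=y cand={0} pick 0 [1->0 ok]
  26: obs=w cand={4} pick 4 [0->4 ok]
  27: obs=x cand={3} pick 3 [4->3 ok]
  28: obs=y cand={0} pick 0 [3->0 ok]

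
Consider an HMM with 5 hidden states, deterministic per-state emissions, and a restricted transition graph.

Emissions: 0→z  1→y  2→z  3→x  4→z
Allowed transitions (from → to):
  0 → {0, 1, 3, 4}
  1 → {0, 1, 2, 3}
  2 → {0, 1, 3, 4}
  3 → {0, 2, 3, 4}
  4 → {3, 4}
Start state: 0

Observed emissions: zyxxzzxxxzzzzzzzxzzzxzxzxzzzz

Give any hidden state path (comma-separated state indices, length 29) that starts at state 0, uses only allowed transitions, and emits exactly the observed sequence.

0,1,3,3,4,4,3,3,3,0,0,4,4,4,4,4,3,0,0,4,3,4,3,0,3,4,4,4,4

  [0] z  {0,2,4}  => 0  start
  [1] y  {1}  => 1  0->1 ok
  [2] x  {3}  => 3  1->3 ok
  [3] x  {3}  => 3  3->3 ok
  [4] z  {0,2,4}  => 4  3->4 ok
  [5] z  {0,2,4}  => 4  4->4 ok
  [6] x  {3}  => 3  4->3 ok
  [7] x  {3}  => 3  3->3 ok
  [8] x  {3}  => 3  3->3 ok
  [9] z  {0,2,4}  => 0  3->0 ok
  [10] z  {0,2,4}  => 0  0->0 ok
  [11] z  {0,2,4}  => 4  0->4 ok
  [12] z  {0,2,4}  => 4  4->4 ok
  [13] z  {0,2,4}  => 4  4->4 ok
  [14] z  {0,2,4}  => 4  4->4 ok
  [15] z  {0,2,4}  => 4  4->4 ok
  [16] x  {3}  => 3  4->3 ok
  [17] z  {0,2,4}  => 0  3->0 ok
  [18] z  {0,2,4}  => 0  0->0 ok
  [19] z  {0,2,4}  => 4  0->4 ok
  [20] x  {3}  => 3  4->3 ok
  [21] z  {0,2,4}  => 4  3->4 ok
  [22] x  {3}  => 3  4->3 ok
  [23] z  {0,2,4}  => 0  3->0 ok
  [24] x  {3}  => 3  0->3 ok
  [25] z  {0,2,4}  => 4  3->4 ok
  [26] z  {0,2,4}  => 4  4->4 ok
  [27] z  {0,2,4}  => 4  4->4 ok
  [28] z  {0,2,4}  => 4  4->4 ok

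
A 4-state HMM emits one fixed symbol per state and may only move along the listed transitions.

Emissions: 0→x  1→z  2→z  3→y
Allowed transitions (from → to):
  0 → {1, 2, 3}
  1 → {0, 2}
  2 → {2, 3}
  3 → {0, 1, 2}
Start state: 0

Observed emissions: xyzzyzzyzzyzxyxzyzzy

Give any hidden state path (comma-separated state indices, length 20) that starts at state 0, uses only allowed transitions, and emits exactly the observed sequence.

0,3,2,2,3,1,2,3,1,2,3,1,0,3,0,2,3,2,2,3

  pos 0: x in {0}, choose 0; start
  pos 1: y in {3}, choose 3; 0->3 ok
  pos 2: z in {1,2}, choose 2; 3->2 ok
  pos 3: z in {1,2}, choose 2; 2->2 ok
  pos 4: y in {3}, choose 3; 2->3 ok
  pos 5: z in {1,2}, choose 1; 3->1 ok
  pos 6: z in {1,2}, choose 2; 1->2 ok
  pos 7: y in {3}, choose 3; 2->3 ok
  pos 8: z in {1,2}, choose 1; 3->1 ok
  pos 9: z in {1,2}, choose 2; 1->2 ok
  pos 10: y in {3}, choose 3; 2->3 ok
  pos 11: z in {1,2}, choose 1; 3->1 ok
  pos 12: x in {0}, choose 0; 1->0 ok
  pos 13: y in {3}, choose 3; 0->3 ok
  pos 14: x in {0}, choose 0; 3->0 ok
  pos 15: z in {1,2}, choose 2; 0->2 ok
  pos 16: y in {3}, choose 3; 2->3 ok
  pos 17: z in {1,2}, choose 2; 3->2 ok
  pos 18: z in {1,2}, choose 2; 2->2 ok
  pos 19: y in {3}, choose 3; 2->3 ok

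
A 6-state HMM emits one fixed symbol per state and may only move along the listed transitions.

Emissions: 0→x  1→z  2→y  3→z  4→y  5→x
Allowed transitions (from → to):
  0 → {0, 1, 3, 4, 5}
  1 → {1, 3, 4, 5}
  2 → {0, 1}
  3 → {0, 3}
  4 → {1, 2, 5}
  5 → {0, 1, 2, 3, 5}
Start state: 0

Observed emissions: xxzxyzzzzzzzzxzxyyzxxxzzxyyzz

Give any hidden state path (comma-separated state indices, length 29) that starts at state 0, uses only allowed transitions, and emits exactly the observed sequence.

  0: obs=x cand={0,5} pick 0 [start]
  1: obs=x cand={0,5} pick 0 [0->0 ok]
  2: obs=z cand={1,3} pick 1 [0->1 ok]
  3: obs=x cand={0,5} pick 5 [1->5 ok]
  4: obs=y cand={2,4} pick 2 [5->2 ok]
  5: obs=z cand={1,3} pick 1 [2->1 ok]
  6: obs=z cand={1,3} pick 1 [1->1 ok]
  7: obs=z cand={1,3} pick 1 [1->1 ok]
  8: obs=z cand={1,3} pick 3 [1->3 ok]
  9: obs=z cand={1,3} pick 3 [3->3 ok]
  10: obs=z cand={1,3} pick 3 [3->3 ok]
  11: obs=z cand={1,3} pick 3 [3->3 ok]
  12: obs=z cand={1,3} pick 3 [3->3 ok]
  13: obs=x cand={0,5} pick 0 [3->0 ok]
  14: obs=z cand={1,3} pick 3 [0->3 ok]
  15: obs=x cand={0,5} pick 0 [3->0 ok]
  16: obs=y cand={2,4} pick 4 [0->4 ok]
  17: obs=y cand={2,4} pick 2 [4->2 ok]
  18: obs=z cand={1,3} pick 1 [2->1 ok]
  19: obs=x cand={0,5} pick 5 [1->5 ok]
  20: obs=x cand={0,5} pick 5 [5->5 ok]
  21: obs=x cand={0,5} pick 5 [5->5 ok]
  22: obs=z cand={1,3} pick 3 [5->3 ok]
  23: obs=z cand={1,3} pick 3 [3->3 ok]
  24: obs=x cand={0,5} pick 0 [3->0 ok]
  25: obs=y cand={2,4} pick 4 [0->4 ok]
  26: obs=y cand={2,4} pick 2 [4->2 ok]
  27: obs=z cand={1,3} pick 1 [2->1 ok]
  28: obs=z cand={1,3} pick 3 [1->3 ok]

0,0,1,5,2,1,1,1,3,3,3,3,3,0,3,0,4,2,1,5,5,5,3,3,0,4,2,1,3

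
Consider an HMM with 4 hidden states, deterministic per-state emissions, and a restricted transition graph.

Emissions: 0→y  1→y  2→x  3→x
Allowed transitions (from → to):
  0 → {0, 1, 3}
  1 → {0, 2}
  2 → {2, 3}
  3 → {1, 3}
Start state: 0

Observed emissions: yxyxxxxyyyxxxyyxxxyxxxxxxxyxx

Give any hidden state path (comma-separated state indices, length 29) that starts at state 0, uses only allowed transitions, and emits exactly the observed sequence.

  pos 0: y in {0,1}, choose 0; start
  pos 1: x in {2,3}, choose 3; 0->3 ok
  pos 2: y in {0,1}, choose 1; 3->1 ok
  pos 3: x in {2,3}, choose 2; 1->2 ok
  pos 4: x in {2,3}, choose 2; 2->2 ok
  pos 5: x in {2,3}, choose 2; 2->2 ok
  pos 6: x in {2,3}, choose 3; 2->3 ok
  pos 7: y in {0,1}, choose 1; 3->1 ok
  pos 8: y in {0,1}, choose 0; 1->0 ok
  pos 9: y in {0,1}, choose 1; 0->1 ok
  pos 10: x in {2,3}, choose 2; 1->2 ok
  pos 11: x in {2,3}, choose 2; 2->2 ok
  pos 12: x in {2,3}, choose 3; 2->3 ok
  pos 13: y in {0,1}, choose 1; 3->1 ok
  pos 14: y in {0,1}, choose 0; 1->0 ok
  pos 15: x in {2,3}, choose 3; 0->3 ok
  pos 16: x in {2,3}, choose 3; 3->3 ok
  pos 17: x in {2,3}, choose 3; 3->3 ok
  pos 18: y in {0,1}, choose 1; 3->1 ok
  pos 19: x in {2,3}, choose 2; 1->2 ok
  pos 20: x in {2,3}, choose 2; 2->2 ok
  pos 21: x in {2,3}, choose 2; 2->2 ok
  pos 22: x in {2,3}, choose 2; 2->2 ok
  pos 23: x in {2,3}, choose 2; 2->2 ok
  pos 24: x in {2,3}, choose 3; 2->3 ok
  pos 25: x in {2,3}, choose 3; 3->3 ok
  pos 26: y in {0,1}, choose 1; 3->1 ok
  pos 27: x in {2,3}, choose 2; 1->2 ok
  pos 28: x in {2,3}, choose 3; 2->3 ok

0,3,1,2,2,2,3,1,0,1,2,2,3,1,0,3,3,3,1,2,2,2,2,2,3,3,1,2,3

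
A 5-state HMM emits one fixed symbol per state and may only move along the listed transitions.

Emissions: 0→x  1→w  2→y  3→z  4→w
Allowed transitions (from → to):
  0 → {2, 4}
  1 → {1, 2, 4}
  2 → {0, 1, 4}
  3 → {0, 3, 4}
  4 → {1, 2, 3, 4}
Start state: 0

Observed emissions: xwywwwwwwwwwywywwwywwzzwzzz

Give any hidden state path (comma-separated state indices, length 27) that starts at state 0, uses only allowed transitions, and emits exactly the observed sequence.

0,4,2,1,4,1,1,1,1,4,1,1,2,4,2,4,1,4,2,1,4,3,3,4,3,3,3

  0: obs=x cand={0} pick 0 [start]
  1: obs=w cand={1,4} pick 4 [0->4 ok]
  2: obs=y cand={2} pick 2 [4->2 ok]
  3: obs=w cand={1,4} pick 1 [2->1 ok]
  4: obs=w cand={1,4} pick 4 [1->4 ok]
  5: obs=w cand={1,4} pick 1 [4->1 ok]
  6: obs=w cand={1,4} pick 1 [1->1 ok]
  7: obs=w cand={1,4} pick 1 [1->1 ok]
  8: obs=w cand={1,4} pick 1 [1->1 ok]
  9: obs=w cand={1,4} pick 4 [1->4 ok]
  10: obs=w cand={1,4} pick 1 [4->1 ok]
  11: obs=w cand={1,4} pick 1 [1->1 ok]
  12: obs=y cand={2} pick 2 [1->2 ok]
  13: obs=w cand={1,4} pick 4 [2->4 ok]
  14: obs=y cand={2} pick 2 [4->2 ok]
  15: obs=w cand={1,4} pick 4 [2->4 ok]
  16: obs=w cand={1,4} pick 1 [4->1 ok]
  17: obs=w cand={1,4} pick 4 [1->4 ok]
  18: obs=y cand={2} pick 2 [4->2 ok]
  19: obs=w cand={1,4} pick 1 [2->1 ok]
  20: obs=w cand={1,4} pick 4 [1->4 ok]
  21: obs=z cand={3} pick 3 [4->3 ok]
  22: obs=z cand={3} pick 3 [3->3 ok]
  23: obs=w cand={1,4} pick 4 [3->4 ok]
  24: obs=z cand={3} pick 3 [4->3 ok]
  25: obs=z cand={3} pick 3 [3->3 ok]
  26: obs=z cand={3} pick 3 [3->3 ok]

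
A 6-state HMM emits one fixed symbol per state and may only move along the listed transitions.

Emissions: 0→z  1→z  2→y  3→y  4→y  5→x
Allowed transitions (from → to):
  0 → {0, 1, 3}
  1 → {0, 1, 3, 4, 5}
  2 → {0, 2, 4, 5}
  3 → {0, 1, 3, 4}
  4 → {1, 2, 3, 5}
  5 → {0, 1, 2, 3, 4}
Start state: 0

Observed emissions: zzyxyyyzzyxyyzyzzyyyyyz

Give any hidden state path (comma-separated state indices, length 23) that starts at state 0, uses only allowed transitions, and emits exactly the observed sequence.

0,1,4,5,2,2,2,0,1,4,5,2,4,1,3,0,1,4,3,3,4,3,0

  [0] z  {0,1}  => 0  start
  [1] z  {0,1}  => 1  0->1 ok
  [2] y  {2,3,4}  => 4  1->4 ok
  [3] x  {5}  => 5  4->5 ok
  [4] y  {2,3,4}  => 2  5->2 ok
  [5] y  {2,3,4}  => 2  2->2 ok
  [6] y  {2,3,4}  => 2  2->2 ok
  [7] z  {0,1}  => 0  2->0 ok
  [8] z  {0,1}  => 1  0->1 ok
  [9] y  {2,3,4}  => 4  1->4 ok
  [10] x  {5}  => 5  4->5 ok
  [11] y  {2,3,4}  => 2  5->2 ok
  [12] y  {2,3,4}  => 4  2->4 ok
  [13] z  {0,1}  => 1  4->1 ok
  [14] y  {2,3,4}  => 3  1->3 ok
  [15] z  {0,1}  => 0  3->0 ok
  [16] z  {0,1}  => 1  0->1 ok
  [17] y  {2,3,4}  => 4  1->4 ok
  [18] y  {2,3,4}  => 3  4->3 ok
  [19] y  {2,3,4}  => 3  3->3 ok
  [20] y  {2,3,4}  => 4  3->4 ok
  [21] y  {2,3,4}  => 3  4->3 ok
  [22] z  {0,1}  => 0  3->0 ok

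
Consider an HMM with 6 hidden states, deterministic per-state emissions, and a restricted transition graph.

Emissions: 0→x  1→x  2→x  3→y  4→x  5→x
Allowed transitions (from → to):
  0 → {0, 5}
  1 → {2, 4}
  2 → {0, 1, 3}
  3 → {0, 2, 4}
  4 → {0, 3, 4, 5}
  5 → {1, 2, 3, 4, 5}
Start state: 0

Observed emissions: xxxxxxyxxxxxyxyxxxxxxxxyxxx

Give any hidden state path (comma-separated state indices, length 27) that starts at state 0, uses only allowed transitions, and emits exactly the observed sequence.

0,5,1,4,5,5,3,4,0,5,1,2,3,2,3,2,1,2,0,0,0,0,5,3,0,0,5

  pos 0: x in {0,1,2,4,5}, choose 0; start
  pos 1: x in {0,1,2,4,5}, choose 5; 0->5 ok
  pos 2: x in {0,1,2,4,5}, choose 1; 5->1 ok
  pos 3: x in {0,1,2,4,5}, choose 4; 1->4 ok
  pos 4: x in {0,1,2,4,5}, choose 5; 4->5 ok
  pos 5: x in {0,1,2,4,5}, choose 5; 5->5 ok
  pos 6: y in {3}, choose 3; 5->3 ok
  pos 7: x in {0,1,2,4,5}, choose 4; 3->4 ok
  pos 8: x in {0,1,2,4,5}, choose 0; 4->0 ok
  pos 9: x in {0,1,2,4,5}, choose 5; 0->5 ok
  pos 10: x in {0,1,2,4,5}, choose 1; 5->1 ok
  pos 11: x in {0,1,2,4,5}, choose 2; 1->2 ok
  pos 12: y in {3}, choose 3; 2->3 ok
  pos 13: x in {0,1,2,4,5}, choose 2; 3->2 ok
  pos 14: y in {3}, choose 3; 2->3 ok
  pos 15: x in {0,1,2,4,5}, choose 2; 3->2 ok
  pos 16: x in {0,1,2,4,5}, choose 1; 2->1 ok
  pos 17: x in {0,1,2,4,5}, choose 2; 1->2 ok
  pos 18: x in {0,1,2,4,5}, choose 0; 2->0 ok
  pos 19: x in {0,1,2,4,5}, choose 0; 0->0 ok
  pos 20: x in {0,1,2,4,5}, choose 0; 0->0 ok
  pos 21: x in {0,1,2,4,5}, choose 0; 0->0 ok
  pos 22: x in {0,1,2,4,5}, choose 5; 0->5 ok
  pos 23: y in {3}, choose 3; 5->3 ok
  pos 24: x in {0,1,2,4,5}, choose 0; 3->0 ok
  pos 25: x in {0,1,2,4,5}, choose 0; 0->0 ok
  pos 26: x in {0,1,2,4,5}, choose 5; 0->5 ok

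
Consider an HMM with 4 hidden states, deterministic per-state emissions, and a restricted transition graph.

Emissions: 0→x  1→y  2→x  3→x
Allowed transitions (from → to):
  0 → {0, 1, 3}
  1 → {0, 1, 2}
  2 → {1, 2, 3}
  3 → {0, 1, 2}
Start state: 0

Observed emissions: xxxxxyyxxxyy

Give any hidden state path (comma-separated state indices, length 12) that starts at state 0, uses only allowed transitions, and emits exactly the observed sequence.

0,3,2,3,2,1,1,2,3,0,1,1

  t0 'x' -> {0,2,3}, take 0 (start)
  t1 'x' -> {0,2,3}, take 3 (0->3 ok)
  t2 'x' -> {0,2,3}, take 2 (3->2 ok)
  t3 'x' -> {0,2,3}, take 3 (2->3 ok)
  t4 'x' -> {0,2,3}, take 2 (3->2 ok)
  t5 'y' -> {1}, take 1 (2->1 ok)
  t6 'y' -> {1}, take 1 (1->1 ok)
  t7 'x' -> {0,2,3}, take 2 (1->2 ok)
  t8 'x' -> {0,2,3}, take 3 (2->3 ok)
  t9 'x' -> {0,2,3}, take 0 (3->0 ok)
  t10 'y' -> {1}, take 1 (0->1 ok)
  t11 'y' -> {1}, take 1 (1->1 ok)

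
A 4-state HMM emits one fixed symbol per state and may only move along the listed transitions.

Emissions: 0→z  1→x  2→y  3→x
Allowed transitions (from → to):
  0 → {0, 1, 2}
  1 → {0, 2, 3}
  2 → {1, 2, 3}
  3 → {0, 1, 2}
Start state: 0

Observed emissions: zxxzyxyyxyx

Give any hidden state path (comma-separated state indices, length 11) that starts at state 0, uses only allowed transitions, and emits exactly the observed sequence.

0,1,3,0,2,1,2,2,1,2,3

  0: obs=z cand={0} pick 0 [start]
  1: obs=x cand={1,3} pick 1 [0->1 ok]
  2: obs=x cand={1,3} pick 3 [1->3 ok]
  3: obs=z cand={0} pick 0 [3->0 ok]
  4: obs=y cand={2} pick 2 [0->2 ok]
  5: obs=x cand={1,3} pick 1 [2->1 ok]
  6: obs=y cand={2} pick 2 [1->2 ok]
  7: obs=y cand={2} pick 2 [2->2 ok]
  8: obs=x cand={1,3} pick 1 [2->1 ok]
  9: obs=y cand={2} pick 2 [1->2 ok]
  10: obs=x cand={1,3} pick 3 [2->3 ok]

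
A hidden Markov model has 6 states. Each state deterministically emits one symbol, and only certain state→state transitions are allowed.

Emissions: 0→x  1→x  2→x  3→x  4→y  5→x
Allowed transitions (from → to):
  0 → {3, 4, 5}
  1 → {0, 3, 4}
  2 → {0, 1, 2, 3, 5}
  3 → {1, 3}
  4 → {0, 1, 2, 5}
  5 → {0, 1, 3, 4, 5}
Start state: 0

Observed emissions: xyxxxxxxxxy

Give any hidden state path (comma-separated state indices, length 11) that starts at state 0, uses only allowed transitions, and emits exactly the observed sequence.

0,4,1,3,1,3,1,3,1,0,4

  t0 'x' -> {0,1,2,3,5}, take 0 (start)
  t1 'y' -> {4}, take 4 (0->4 ok)
  t2 'x' -> {0,1,2,3,5}, take 1 (4->1 ok)
  t3 'x' -> {0,1,2,3,5}, take 3 (1->3 ok)
  t4 'x' -> {0,1,2,3,5}, take 1 (3->1 ok)
  t5 'x' -> {0,1,2,3,5}, take 3 (1->3 ok)
  t6 'x' -> {0,1,2,3,5}, take 1 (3->1 ok)
  t7 'x' -> {0,1,2,3,5}, take 3 (1->3 ok)
  t8 'x' -> {0,1,2,3,5}, take 1 (3->1 ok)
  t9 'x' -> {0,1,2,3,5}, take 0 (1->0 ok)
  t10 'y' -> {4}, take 4 (0->4 ok)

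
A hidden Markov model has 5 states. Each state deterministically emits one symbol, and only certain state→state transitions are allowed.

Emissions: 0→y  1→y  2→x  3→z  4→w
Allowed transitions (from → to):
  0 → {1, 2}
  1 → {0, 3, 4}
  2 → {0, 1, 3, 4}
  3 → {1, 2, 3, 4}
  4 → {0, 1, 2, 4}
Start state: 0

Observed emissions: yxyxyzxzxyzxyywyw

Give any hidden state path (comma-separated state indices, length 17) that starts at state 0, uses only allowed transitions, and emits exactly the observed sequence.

  [0] y  {0,1}  => 0  start
  [1] x  {2}  => 2  0->2 ok
  [2] y  {0,1}  => 0  2->0 ok
  [3] x  {2}  => 2  0->2 ok
  [4] y  {0,1}  => 1  2->1 ok
  [5] z  {3}  => 3  1->3 ok
  [6] x  {2}  => 2  3->2 ok
  [7] z  {3}  => 3  2->3 ok
  [8] x  {2}  => 2  3->2 ok
  [9] y  {0,1}  => 1  2->1 ok
  [10] z  {3}  => 3  1->3 ok
  [11] x  {2}  => 2  3->2 ok
  [12] y  {0,1}  => 0  2->0 ok
  [13] y  {0,1}  => 1  0->1 ok
  [14] w  {4}  => 4  1->4 ok
  [15] y  {0,1}  => 1  4->1 ok
  [16] w  {4}  => 4  1->4 ok

0,2,0,2,1,3,2,3,2,1,3,2,0,1,4,1,4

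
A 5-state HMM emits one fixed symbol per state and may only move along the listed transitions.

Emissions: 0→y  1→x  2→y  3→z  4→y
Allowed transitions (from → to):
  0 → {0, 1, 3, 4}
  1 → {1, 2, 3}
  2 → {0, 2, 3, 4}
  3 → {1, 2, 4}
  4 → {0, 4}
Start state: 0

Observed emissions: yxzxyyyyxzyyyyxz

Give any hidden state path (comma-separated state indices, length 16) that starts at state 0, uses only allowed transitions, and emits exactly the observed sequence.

0,1,3,1,2,2,4,0,1,3,2,4,0,0,1,3

  0: obs=y cand={0,2,4} pick 0 [start]
  1: obs=x cand={1} pick 1 [0->1 ok]
  2: obs=z cand={3} pick 3 [1->3 ok]
  3: obs=x cand={1} pick 1 [3->1 ok]
  4: obs=y cand={0,2,4} pick 2 [1->2 ok]
  5: obs=y cand={0,2,4} pick 2 [2->2 ok]
  6: obs=y cand={0,2,4} pick 4 [2->4 ok]
  7: obs=y cand={0,2,4} pick 0 [4->0 ok]
  8: obs=x cand={1} pick 1 [0->1 ok]
  9: obs=z cand={3} pick 3 [1->3 ok]
  10: obs=y cand={0,2,4} pick 2 [3->2 ok]
  11: obs=y cand={0,2,4} pick 4 [2->4 ok]
  12: obs=y cand={0,2,4} pick 0 [4->0 ok]
  13: obs=y cand={0,2,4} pick 0 [0->0 ok]
  14: obs=x cand={1} pick 1 [0->1 ok]
  15: obs=z cand={3} pick 3 [1->3 ok]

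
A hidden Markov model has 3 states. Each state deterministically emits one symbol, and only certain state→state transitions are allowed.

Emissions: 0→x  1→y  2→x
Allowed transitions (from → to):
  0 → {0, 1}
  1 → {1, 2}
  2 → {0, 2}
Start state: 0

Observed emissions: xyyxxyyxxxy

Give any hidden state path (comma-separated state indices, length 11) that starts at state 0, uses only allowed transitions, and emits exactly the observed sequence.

  0: obs=x cand={0,2} pick 0 [start]
  1: obs=y cand={1} pick 1 [0->1 ok]
  2: obs=y cand={1} pick 1 [1->1 ok]
  3: obs=x cand={0,2} pick 2 [1->2 ok]
  4: obs=x cand={0,2} pick 0 [2->0 ok]
  5: obs=y cand={1} pick 1 [0->1 ok]
  6: obs=y cand={1} pick 1 [1->1 ok]
  7: obs=x cand={0,2} pick 2 [1->2 ok]
  8: obs=x cand={0,2} pick 2 [2->2 ok]
  9: obs=x cand={0,2} pick 0 [2->0 ok]
  10: obs=y cand={1} pick 1 [0->1 ok]

0,1,1,2,0,1,1,2,2,0,1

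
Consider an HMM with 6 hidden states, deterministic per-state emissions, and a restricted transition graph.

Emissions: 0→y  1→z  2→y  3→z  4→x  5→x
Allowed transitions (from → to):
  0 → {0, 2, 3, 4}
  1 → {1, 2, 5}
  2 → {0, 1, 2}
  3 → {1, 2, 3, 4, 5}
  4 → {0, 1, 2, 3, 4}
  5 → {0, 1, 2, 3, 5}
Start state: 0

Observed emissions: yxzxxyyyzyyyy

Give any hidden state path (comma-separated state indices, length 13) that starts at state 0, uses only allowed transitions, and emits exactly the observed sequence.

0,4,1,5,5,2,0,0,3,2,2,0,2

  t0 'y' -> {0,2}, take 0 (start)
  t1 'x' -> {4,5}, take 4 (0->4 ok)
  t2 'z' -> {1,3}, take 1 (4->1 ok)
  t3 'x' -> {4,5}, take 5 (1->5 ok)
  t4 'x' -> {4,5}, take 5 (5->5 ok)
  t5 'y' -> {0,2}, take 2 (5->2 ok)
  t6 'y' -> {0,2}, take 0 (2->0 ok)
  t7 'y' -> {0,2}, take 0 (0->0 ok)
  t8 'z' -> {1,3}, take 3 (0->3 ok)
  t9 'y' -> {0,2}, take 2 (3->2 ok)
  t10 'y' -> {0,2}, take 2 (2->2 ok)
  t11 'y' -> {0,2}, take 0 (2->0 ok)
  t12 'y' -> {0,2}, take 2 (0->2 ok)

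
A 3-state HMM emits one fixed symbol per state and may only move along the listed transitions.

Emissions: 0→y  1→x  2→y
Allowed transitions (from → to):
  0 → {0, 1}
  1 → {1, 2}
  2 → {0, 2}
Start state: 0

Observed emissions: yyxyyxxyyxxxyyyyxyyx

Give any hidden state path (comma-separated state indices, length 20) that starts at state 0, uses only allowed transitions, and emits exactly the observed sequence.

0,0,1,2,0,1,1,2,0,1,1,1,2,2,2,0,1,2,0,1

  [0] y  {0,2}  => 0  start
  [1] y  {0,2}  => 0  0->0 ok
  [2] x  {1}  => 1  0->1 ok
  [3] y  {0,2}  => 2  1->2 ok
  [4] y  {0,2}  => 0  2->0 ok
  [5] x  {1}  => 1  0->1 ok
  [6] x  {1}  => 1  1->1 ok
  [7] y  {0,2}  => 2  1->2 ok
  [8] y  {0,2}  => 0  2->0 ok
  [9] x  {1}  => 1  0->1 ok
  [10] x  {1}  => 1  1->1 ok
  [11] x  {1}  => 1  1->1 ok
  [12] y  {0,2}  => 2  1->2 ok
  [13] y  {0,2}  => 2  2->2 ok
  [14] y  {0,2}  => 2  2->2 ok
  [15] y  {0,2}  => 0  2->0 ok
  [16] x  {1}  => 1  0->1 ok
  [17] y  {0,2}  => 2  1->2 ok
  [18] y  {0,2}  => 0  2->0 ok
  [19] x  {1}  => 1  0->1 ok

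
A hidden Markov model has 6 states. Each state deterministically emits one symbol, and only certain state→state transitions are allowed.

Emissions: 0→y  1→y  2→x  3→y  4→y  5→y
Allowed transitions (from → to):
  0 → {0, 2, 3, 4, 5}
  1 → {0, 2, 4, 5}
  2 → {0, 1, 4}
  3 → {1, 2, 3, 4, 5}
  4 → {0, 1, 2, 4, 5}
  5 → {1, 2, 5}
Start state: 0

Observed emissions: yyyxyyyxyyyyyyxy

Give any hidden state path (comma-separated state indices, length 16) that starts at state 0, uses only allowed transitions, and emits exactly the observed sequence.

0,3,3,2,1,0,3,2,4,1,4,4,4,4,2,4

  t0 'y' -> {0,1,3,4,5}, take 0 (start)
  t1 'y' -> {0,1,3,4,5}, take 3 (0->3 ok)
  t2 'y' -> {0,1,3,4,5}, take 3 (3->3 ok)
  t3 'x' -> {2}, take 2 (3->2 ok)
  t4 'y' -> {0,1,3,4,5}, take 1 (2->1 ok)
  t5 'y' -> {0,1,3,4,5}, take 0 (1->0 ok)
  t6 'y' -> {0,1,3,4,5}, take 3 (0->3 ok)
  t7 'x' -> {2}, take 2 (3->2 ok)
  t8 'y' -> {0,1,3,4,5}, take 4 (2->4 ok)
  t9 'y' -> {0,1,3,4,5}, take 1 (4->1 ok)
  t10 'y' -> {0,1,3,4,5}, take 4 (1->4 ok)
  t11 'y' -> {0,1,3,4,5}, take 4 (4->4 ok)
  t12 'y' -> {0,1,3,4,5}, take 4 (4->4 ok)
  t13 'y' -> {0,1,3,4,5}, take 4 (4->4 ok)
  t14 'x' -> {2}, take 2 (4->2 ok)
  t15 'y' -> {0,1,3,4,5}, take 4 (2->4 ok)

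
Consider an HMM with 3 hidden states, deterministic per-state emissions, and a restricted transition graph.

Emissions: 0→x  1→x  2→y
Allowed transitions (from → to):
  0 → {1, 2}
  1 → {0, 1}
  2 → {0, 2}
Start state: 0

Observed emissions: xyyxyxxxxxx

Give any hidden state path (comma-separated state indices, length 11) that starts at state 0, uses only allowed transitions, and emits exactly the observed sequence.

0,2,2,0,2,0,1,1,1,0,1

  pos 0: x in {0,1}, choose 0; start
  pos 1: y in {2}, choose 2; 0->2 ok
  pos 2: y in {2}, choose 2; 2->2 ok
  pos 3: x in {0,1}, choose 0; 2->0 ok
  pos 4: y in {2}, choose 2; 0->2 ok
  pos 5: x in {0,1}, choose 0; 2->0 ok
  pos 6: x in {0,1}, choose 1; 0->1 ok
  pos 7: x in {0,1}, choose 1; 1->1 ok
  pos 8: x in {0,1}, choose 1; 1->1 ok
  pos 9: x in {0,1}, choose 0; 1->0 ok
  pos 10: x in {0,1}, choose 1; 0->1 ok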